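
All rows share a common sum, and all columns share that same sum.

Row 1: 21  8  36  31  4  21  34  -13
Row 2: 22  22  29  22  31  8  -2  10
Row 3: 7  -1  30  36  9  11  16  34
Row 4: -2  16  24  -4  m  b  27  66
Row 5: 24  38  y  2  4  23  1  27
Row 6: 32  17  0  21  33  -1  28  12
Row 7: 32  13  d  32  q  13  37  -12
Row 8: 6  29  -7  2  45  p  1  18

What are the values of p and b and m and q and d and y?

Rows 1 and 2 both sum to 142, so that's the common total.
Row 5: 24 + 38 + 2 + 4 + 23 + 1 + 27 = 119, so its missing entry is 142 − 119 = 23.
Column 3: 36 + 29 + 30 + 24 + 23 + 0 − 7 = 135, so its missing entry is 142 − 135 = 7.
Row 7: 32 + 13 + 7 + 32 + 13 + 37 − 12 = 122, so its missing entry is 142 − 122 = 20.
Column 5: 4 + 31 + 9 + 4 + 33 + 20 + 45 = 146, so its missing entry is 142 − 146 = -4.
Row 8: 6 + 29 − 7 + 2 + 45 + 1 + 18 = 94, so its missing entry is 142 − 94 = 48.
Row 4: -2 + 16 + 24 − 4 − 4 + 27 + 66 = 123, so its missing entry is 142 − 123 = 19.

p = 48, b = 19, m = -4, q = 20, d = 7, y = 23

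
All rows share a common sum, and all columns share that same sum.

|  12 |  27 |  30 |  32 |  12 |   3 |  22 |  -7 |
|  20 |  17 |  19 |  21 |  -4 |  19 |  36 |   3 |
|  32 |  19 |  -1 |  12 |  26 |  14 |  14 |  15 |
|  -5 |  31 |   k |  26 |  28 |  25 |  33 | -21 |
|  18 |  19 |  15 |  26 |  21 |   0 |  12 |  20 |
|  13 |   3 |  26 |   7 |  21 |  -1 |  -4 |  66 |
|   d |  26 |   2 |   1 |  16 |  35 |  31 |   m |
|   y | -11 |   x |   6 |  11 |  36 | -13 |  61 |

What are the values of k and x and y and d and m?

k = 14, x = 26, y = 15, d = 26, m = -6

Rows 1 and 2 both sum to 131, so that's the common total.
The known cells in column 8 total 137, leaving 131 − 137 = -6 for the blank.
The known cells in row 7 total 105, leaving 131 − 105 = 26 for the blank.
The known cells in column 1 total 116, leaving 131 − 116 = 15 for the blank.
The known cells in row 8 total 105, leaving 131 − 105 = 26 for the blank.
The known cells in row 4 total 117, leaving 131 − 117 = 14 for the blank.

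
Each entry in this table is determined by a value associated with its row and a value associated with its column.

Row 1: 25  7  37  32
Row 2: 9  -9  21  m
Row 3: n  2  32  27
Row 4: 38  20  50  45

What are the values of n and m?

The difference between any two rows is the same in every column — this is an addition table with the headers hidden.
Row 3 minus row 1 is 2 − 7 = -5, so its entry in column 1 is 25 + (-5) = 20.
Row 2 minus row 1 is -9 − 7 = -16, so its entry in column 4 is 32 + (-16) = 16.

n = 20, m = 16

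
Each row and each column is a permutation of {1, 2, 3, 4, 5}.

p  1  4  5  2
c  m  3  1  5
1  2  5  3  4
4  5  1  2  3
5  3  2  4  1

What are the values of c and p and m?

Cell (2,2): column 2 already has {1, 2, 3, 5} → 4.
At (row 2, col 1): row 2 already has {1, 3, 4, 5}, so the value is 2.
At (row 1, col 1): row 1 already has {1, 2, 4, 5}, so the value is 3.

c = 2, p = 3, m = 4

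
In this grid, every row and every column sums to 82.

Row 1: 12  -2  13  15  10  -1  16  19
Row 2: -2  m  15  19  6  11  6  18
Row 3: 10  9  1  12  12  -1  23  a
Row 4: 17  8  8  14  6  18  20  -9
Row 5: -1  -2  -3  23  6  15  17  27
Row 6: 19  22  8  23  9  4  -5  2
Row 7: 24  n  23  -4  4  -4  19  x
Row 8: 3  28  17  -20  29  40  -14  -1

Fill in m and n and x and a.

The known cells in row 2 total 73, leaving 82 − 73 = 9 for the blank.
The known cells in column 2 total 72, leaving 82 − 72 = 10 for the blank.
The known cells in row 7 total 72, leaving 82 − 72 = 10 for the blank.
The known cells in row 3 total 66, leaving 82 − 66 = 16 for the blank.

m = 9, n = 10, x = 10, a = 16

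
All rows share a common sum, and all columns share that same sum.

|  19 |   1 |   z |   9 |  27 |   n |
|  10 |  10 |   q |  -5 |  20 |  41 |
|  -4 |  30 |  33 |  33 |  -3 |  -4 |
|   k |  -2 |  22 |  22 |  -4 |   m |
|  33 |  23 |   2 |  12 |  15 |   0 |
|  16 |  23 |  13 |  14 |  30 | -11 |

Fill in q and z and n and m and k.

q = 9, z = 6, n = 23, m = 36, k = 11

Rows 3 and 5 both sum to 85, so that's the common total.
The known cells in row 2 total 76, leaving 85 − 76 = 9 for the blank.
The known cells in column 1 total 74, leaving 85 − 74 = 11 for the blank.
The known cells in column 3 total 79, leaving 85 − 79 = 6 for the blank.
The known cells in row 1 total 62, leaving 85 − 62 = 23 for the blank.
The known cells in row 4 total 49, leaving 85 − 49 = 36 for the blank.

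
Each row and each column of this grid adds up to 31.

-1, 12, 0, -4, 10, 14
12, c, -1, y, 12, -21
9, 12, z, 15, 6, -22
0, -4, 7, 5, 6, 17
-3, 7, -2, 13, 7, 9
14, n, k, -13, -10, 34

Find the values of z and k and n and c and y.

Row 3 has 9 + 12 + 15 + 6 − 22 = 20; the blank must be 31 − 20 = 11.
Column 4 has -4 + 15 + 5 + 13 − 13 = 16; the blank must be 31 − 16 = 15.
Row 2 has 12 − 1 + 15 + 12 − 21 = 17; the blank must be 31 − 17 = 14.
Column 2 has 12 + 14 + 12 − 4 + 7 = 41; the blank must be 31 − 41 = -10.
Row 6 has 14 − 10 − 13 − 10 + 34 = 15; the blank must be 31 − 15 = 16.

z = 11, k = 16, n = -10, c = 14, y = 15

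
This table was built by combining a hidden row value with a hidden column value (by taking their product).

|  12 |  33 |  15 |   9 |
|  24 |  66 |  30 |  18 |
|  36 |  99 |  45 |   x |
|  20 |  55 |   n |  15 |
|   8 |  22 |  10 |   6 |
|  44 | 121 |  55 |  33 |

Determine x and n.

x = 27, n = 25

Each row is a constant multiple of every other row — this is a multiplication table with the headers hidden.
Row 3 is 99/33 = 3/1 times row 1, so its entry in column 4 is 9 × 3/1 = 27.
Row 4 is 55/33 = 5/3 times row 1, so its entry in column 3 is 15 × 5/3 = 25.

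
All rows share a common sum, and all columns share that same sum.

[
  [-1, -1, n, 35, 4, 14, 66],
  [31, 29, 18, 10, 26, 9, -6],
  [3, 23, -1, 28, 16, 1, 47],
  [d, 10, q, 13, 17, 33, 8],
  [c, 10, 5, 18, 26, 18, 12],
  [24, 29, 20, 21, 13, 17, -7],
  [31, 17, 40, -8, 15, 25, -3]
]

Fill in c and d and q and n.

Rows 2 and 3 both sum to 117, so that's the common total.
Row 1 has -1 − 1 + 35 + 4 + 14 + 66 = 117; the blank must be 117 − 117 = 0.
Column 3 has 0 + 18 − 1 + 5 + 20 + 40 = 82; the blank must be 117 − 82 = 35.
Row 5 has 10 + 5 + 18 + 26 + 18 + 12 = 89; the blank must be 117 − 89 = 28.
Row 4 has 10 + 35 + 13 + 17 + 33 + 8 = 116; the blank must be 117 − 116 = 1.

c = 28, d = 1, q = 35, n = 0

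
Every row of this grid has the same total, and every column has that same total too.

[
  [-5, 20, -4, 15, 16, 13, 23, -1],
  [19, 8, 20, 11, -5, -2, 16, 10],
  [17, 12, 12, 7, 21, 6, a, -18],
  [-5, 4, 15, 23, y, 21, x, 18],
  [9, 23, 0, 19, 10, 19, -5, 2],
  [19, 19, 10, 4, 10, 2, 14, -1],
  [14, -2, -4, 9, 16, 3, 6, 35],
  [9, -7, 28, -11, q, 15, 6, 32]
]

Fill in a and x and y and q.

Rows 1 and 2 both sum to 77, so that's the common total.
The known cells in row 8 total 72, leaving 77 − 72 = 5 for the blank.
The known cells in row 3 total 57, leaving 77 − 57 = 20 for the blank.
The known cells in column 5 total 73, leaving 77 − 73 = 4 for the blank.
The known cells in row 4 total 80, leaving 77 − 80 = -3 for the blank.

a = 20, x = -3, y = 4, q = 5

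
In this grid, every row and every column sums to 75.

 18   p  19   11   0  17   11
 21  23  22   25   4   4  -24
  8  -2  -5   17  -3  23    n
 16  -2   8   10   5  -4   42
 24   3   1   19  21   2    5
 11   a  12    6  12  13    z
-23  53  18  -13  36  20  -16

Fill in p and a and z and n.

Row 1: 18 + 19 + 11 + 0 + 17 + 11 = 76, so its missing entry is 75 − 76 = -1.
Row 3: 8 − 2 − 5 + 17 − 3 + 23 = 38, so its missing entry is 75 − 38 = 37.
Column 7: 11 − 24 + 37 + 42 + 5 − 16 = 55, so its missing entry is 75 − 55 = 20.
Row 6: 11 + 12 + 6 + 12 + 13 + 20 = 74, so its missing entry is 75 − 74 = 1.

p = -1, a = 1, z = 20, n = 37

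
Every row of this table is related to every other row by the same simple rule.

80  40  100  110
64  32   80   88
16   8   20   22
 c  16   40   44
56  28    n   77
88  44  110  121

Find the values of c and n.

c = 32, n = 70

Each row is a constant multiple of every other row — this is a multiplication table with the headers hidden.
Row 4 is 16/40 = 2/5 times row 1, so its entry in column 1 is 80 × 2/5 = 32.
Row 5 is 28/40 = 7/10 times row 1, so its entry in column 3 is 100 × 7/10 = 70.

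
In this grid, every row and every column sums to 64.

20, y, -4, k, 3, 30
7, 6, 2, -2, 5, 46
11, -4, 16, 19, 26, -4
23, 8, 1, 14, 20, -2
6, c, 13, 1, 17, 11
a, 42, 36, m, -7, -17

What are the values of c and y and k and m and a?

The known cells in column 1 total 67, leaving 64 − 67 = -3 for the blank.
The known cells in row 6 total 51, leaving 64 − 51 = 13 for the blank.
The known cells in column 4 total 45, leaving 64 − 45 = 19 for the blank.
The known cells in row 1 total 68, leaving 64 − 68 = -4 for the blank.
The known cells in row 5 total 48, leaving 64 − 48 = 16 for the blank.

c = 16, y = -4, k = 19, m = 13, a = -3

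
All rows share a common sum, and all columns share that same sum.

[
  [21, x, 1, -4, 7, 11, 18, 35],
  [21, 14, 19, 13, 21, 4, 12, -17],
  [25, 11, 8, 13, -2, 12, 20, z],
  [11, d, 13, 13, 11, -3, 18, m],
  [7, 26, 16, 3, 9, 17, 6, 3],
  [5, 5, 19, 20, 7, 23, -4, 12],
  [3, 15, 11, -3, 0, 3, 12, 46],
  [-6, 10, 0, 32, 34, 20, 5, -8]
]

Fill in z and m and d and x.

Rows 2 and 5 both sum to 87, so that's the common total.
Row 3 has 25 + 11 + 8 + 13 − 2 + 12 + 20 = 87; the blank must be 87 − 87 = 0.
Column 8 has 35 − 17 + 0 + 3 + 12 + 46 − 8 = 71; the blank must be 87 − 71 = 16.
Row 4 has 11 + 13 + 13 + 11 − 3 + 18 + 16 = 79; the blank must be 87 − 79 = 8.
Row 1 has 21 + 1 − 4 + 7 + 11 + 18 + 35 = 89; the blank must be 87 − 89 = -2.

z = 0, m = 16, d = 8, x = -2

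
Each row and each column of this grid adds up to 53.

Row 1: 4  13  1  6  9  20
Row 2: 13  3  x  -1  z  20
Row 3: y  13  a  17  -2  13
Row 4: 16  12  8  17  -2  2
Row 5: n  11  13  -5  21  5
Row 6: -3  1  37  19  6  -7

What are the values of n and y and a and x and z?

Row 5: 11 + 13 − 5 + 21 + 5 = 45, so its missing entry is 53 − 45 = 8.
Column 1: 4 + 13 + 16 + 8 − 3 = 38, so its missing entry is 53 − 38 = 15.
Column 5: 9 − 2 − 2 + 21 + 6 = 32, so its missing entry is 53 − 32 = 21.
Row 2: 13 + 3 − 1 + 21 + 20 = 56, so its missing entry is 53 − 56 = -3.
Row 3: 15 + 13 + 17 − 2 + 13 = 56, so its missing entry is 53 − 56 = -3.

n = 8, y = 15, a = -3, x = -3, z = 21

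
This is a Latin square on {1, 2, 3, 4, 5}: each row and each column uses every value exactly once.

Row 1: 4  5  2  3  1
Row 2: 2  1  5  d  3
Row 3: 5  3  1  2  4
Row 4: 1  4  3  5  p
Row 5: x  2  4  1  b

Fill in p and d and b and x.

For row 5, column 1: column 1 already has {1, 2, 4, 5}; that leaves 3.
At (row 5, col 5): row 5 already has {1, 2, 3, 4}, so the value is 5.
At (row 2, col 4): row 2 already has {1, 2, 3, 5}, so the value is 4.
Cell (4,5): row 4 already has {1, 3, 4, 5} → 2.

p = 2, d = 4, b = 5, x = 3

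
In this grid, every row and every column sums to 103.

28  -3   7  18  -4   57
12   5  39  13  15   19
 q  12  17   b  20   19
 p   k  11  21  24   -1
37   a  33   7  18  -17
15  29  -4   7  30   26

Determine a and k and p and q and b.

Column 4: 18 + 13 + 21 + 7 + 7 = 66, so its missing entry is 103 − 66 = 37.
Row 3: 12 + 17 + 37 + 20 + 19 = 105, so its missing entry is 103 − 105 = -2.
Column 1: 28 + 12 − 2 + 37 + 15 = 90, so its missing entry is 103 − 90 = 13.
Row 4: 13 + 11 + 21 + 24 − 1 = 68, so its missing entry is 103 − 68 = 35.
Row 5: 37 + 33 + 7 + 18 − 17 = 78, so its missing entry is 103 − 78 = 25.

a = 25, k = 35, p = 13, q = -2, b = 37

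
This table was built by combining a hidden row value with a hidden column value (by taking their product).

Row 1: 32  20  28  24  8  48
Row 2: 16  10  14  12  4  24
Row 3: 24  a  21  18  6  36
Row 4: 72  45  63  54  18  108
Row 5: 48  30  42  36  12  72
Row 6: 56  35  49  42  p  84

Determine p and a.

Each row is a constant multiple of every other row — this is a multiplication table with the headers hidden.
Row 6 is 84/48 = 7/4 times row 1, so its entry in column 5 is 8 × 7/4 = 14.
Row 3 is 36/48 = 3/4 times row 1, so its entry in column 2 is 20 × 3/4 = 15.

p = 14, a = 15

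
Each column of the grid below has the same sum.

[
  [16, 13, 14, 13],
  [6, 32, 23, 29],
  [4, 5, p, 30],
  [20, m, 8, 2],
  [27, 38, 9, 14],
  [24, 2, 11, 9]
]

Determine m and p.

m = 7, p = 32

The complete columns each total 97.
Column 2 is missing 97 − 90 = 7 (since 13 + 32 + 5 + 38 + 2 = 90).
Column 3 is missing 97 − 65 = 32 (since 14 + 23 + 8 + 9 + 11 = 65).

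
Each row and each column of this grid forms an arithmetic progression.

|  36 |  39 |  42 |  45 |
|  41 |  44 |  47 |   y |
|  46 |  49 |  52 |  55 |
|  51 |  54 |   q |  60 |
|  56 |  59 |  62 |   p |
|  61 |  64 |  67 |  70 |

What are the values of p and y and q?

Along each row the entries change by 3 per step; down each column they change by 5.
Row 5: from 56 at column 1, stepping by 3 to column 4 gives 65.
Row 2: from 41 at column 1, stepping by 3 to column 4 gives 50.
Row 4: from 51 at column 1, stepping by 3 to column 3 gives 57.

p = 65, y = 50, q = 57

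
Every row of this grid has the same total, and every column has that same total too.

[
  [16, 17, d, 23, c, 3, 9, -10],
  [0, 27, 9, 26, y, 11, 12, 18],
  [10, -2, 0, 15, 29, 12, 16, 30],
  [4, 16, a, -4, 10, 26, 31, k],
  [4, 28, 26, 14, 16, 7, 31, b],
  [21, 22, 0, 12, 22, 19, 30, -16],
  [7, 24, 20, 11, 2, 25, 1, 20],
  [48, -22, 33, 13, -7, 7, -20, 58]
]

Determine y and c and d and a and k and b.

Rows 3 and 6 both sum to 110, so that's the common total.
Row 2: 0 + 27 + 9 + 26 + 11 + 12 + 18 = 103, so its missing entry is 110 − 103 = 7.
Column 5: 7 + 29 + 10 + 16 + 22 + 2 − 7 = 79, so its missing entry is 110 − 79 = 31.
Row 1: 16 + 17 + 23 + 31 + 3 + 9 − 10 = 89, so its missing entry is 110 − 89 = 21.
Column 3: 21 + 9 + 0 + 26 + 0 + 20 + 33 = 109, so its missing entry is 110 − 109 = 1.
Row 4: 4 + 16 + 1 − 4 + 10 + 26 + 31 = 84, so its missing entry is 110 − 84 = 26.
Row 5: 4 + 28 + 26 + 14 + 16 + 7 + 31 = 126, so its missing entry is 110 − 126 = -16.

y = 7, c = 31, d = 21, a = 1, k = 26, b = -16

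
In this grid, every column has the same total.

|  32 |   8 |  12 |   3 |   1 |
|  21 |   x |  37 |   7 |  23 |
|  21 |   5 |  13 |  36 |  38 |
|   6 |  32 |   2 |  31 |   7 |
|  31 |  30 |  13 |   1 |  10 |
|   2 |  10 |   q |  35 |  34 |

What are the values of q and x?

The complete columns each total 113.
Column 3 is missing 113 − 77 = 36 (since 12 + 37 + 13 + 2 + 13 = 77).
Column 2 is missing 113 − 85 = 28 (since 8 + 5 + 32 + 30 + 10 = 85).

q = 36, x = 28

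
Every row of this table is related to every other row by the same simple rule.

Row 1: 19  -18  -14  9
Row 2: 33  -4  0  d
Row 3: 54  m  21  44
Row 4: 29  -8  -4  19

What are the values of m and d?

m = 17, d = 23

The difference between any two rows is the same in every column — this is an addition table with the headers hidden.
Row 3 minus row 1 is 21 − (-14) = 35, so its entry in column 2 is -18 + 35 = 17.
Row 2 minus row 1 is 0 − (-14) = 14, so its entry in column 4 is 9 + 14 = 23.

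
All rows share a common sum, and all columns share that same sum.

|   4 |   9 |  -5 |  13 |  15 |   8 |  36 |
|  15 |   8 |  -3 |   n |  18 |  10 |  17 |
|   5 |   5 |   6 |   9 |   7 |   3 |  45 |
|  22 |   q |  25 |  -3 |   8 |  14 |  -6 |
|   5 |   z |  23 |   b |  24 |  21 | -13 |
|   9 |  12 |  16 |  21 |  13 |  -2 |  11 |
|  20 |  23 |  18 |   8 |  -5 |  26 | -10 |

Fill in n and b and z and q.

Rows 1 and 3 both sum to 80, so that's the common total.
The known cells in row 4 total 60, leaving 80 − 60 = 20 for the blank.
The known cells in row 2 total 65, leaving 80 − 65 = 15 for the blank.
The known cells in column 2 total 77, leaving 80 − 77 = 3 for the blank.
The known cells in row 5 total 63, leaving 80 − 63 = 17 for the blank.

n = 15, b = 17, z = 3, q = 20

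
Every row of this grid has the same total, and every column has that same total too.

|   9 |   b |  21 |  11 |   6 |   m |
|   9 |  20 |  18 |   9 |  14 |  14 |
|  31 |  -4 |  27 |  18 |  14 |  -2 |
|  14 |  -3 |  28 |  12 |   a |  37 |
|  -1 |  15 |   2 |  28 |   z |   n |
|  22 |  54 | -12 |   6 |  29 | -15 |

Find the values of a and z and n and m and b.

a = -4, z = 25, n = 15, m = 35, b = 2

Rows 2 and 3 both sum to 84, so that's the common total.
Column 2 has 20 − 4 − 3 + 15 + 54 = 82; the blank must be 84 − 82 = 2.
Row 4 has 14 − 3 + 28 + 12 + 37 = 88; the blank must be 84 − 88 = -4.
Column 5 has 6 + 14 + 14 − 4 + 29 = 59; the blank must be 84 − 59 = 25.
Row 5 has -1 + 15 + 2 + 28 + 25 = 69; the blank must be 84 − 69 = 15.
Row 1 has 9 + 2 + 21 + 11 + 6 = 49; the blank must be 84 − 49 = 35.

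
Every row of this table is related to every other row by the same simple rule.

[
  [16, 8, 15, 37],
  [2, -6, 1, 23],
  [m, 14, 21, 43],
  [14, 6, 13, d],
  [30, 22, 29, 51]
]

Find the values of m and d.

The difference between any two rows is the same in every column — this is an addition table with the headers hidden.
Row 3 minus row 1 is 21 − 15 = 6, so its entry in column 1 is 16 + 6 = 22.
Row 4 minus row 1 is 13 − 15 = -2, so its entry in column 4 is 37 + (-2) = 35.

m = 22, d = 35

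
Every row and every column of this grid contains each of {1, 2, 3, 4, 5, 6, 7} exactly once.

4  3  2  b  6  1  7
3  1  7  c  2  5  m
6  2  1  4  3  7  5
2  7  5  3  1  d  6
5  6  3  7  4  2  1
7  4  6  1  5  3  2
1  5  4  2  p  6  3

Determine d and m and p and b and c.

At (row 1, col 4): row 1 already has {1, 2, 3, 4, 6, 7}, so the value is 5.
For row 7, column 5: row 7 already has {1, 2, 3, 4, 5, 6}; that leaves 7.
At (row 2, col 7): column 7 already has {1, 2, 3, 5, 6, 7}, so the value is 4.
Cell (2,4): row 2 already has {1, 2, 3, 4, 5, 7} → 6.
For row 4, column 6: row 4 already has {1, 2, 3, 5, 6, 7}; that leaves 4.

d = 4, m = 4, p = 7, b = 5, c = 6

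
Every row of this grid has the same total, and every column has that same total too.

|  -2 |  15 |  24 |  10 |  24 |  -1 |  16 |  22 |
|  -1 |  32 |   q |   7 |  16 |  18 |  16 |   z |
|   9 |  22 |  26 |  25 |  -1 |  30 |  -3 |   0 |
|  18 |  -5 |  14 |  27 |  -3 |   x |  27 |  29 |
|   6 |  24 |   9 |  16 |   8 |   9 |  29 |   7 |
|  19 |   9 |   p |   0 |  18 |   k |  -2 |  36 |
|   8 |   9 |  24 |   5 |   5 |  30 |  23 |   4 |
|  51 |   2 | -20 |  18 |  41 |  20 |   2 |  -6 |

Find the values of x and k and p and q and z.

x = 1, k = 1, p = 27, q = 4, z = 16

Rows 1 and 3 both sum to 108, so that's the common total.
The known cells in column 8 total 92, leaving 108 − 92 = 16 for the blank.
The known cells in row 2 total 104, leaving 108 − 104 = 4 for the blank.
The known cells in row 4 total 107, leaving 108 − 107 = 1 for the blank.
The known cells in column 6 total 107, leaving 108 − 107 = 1 for the blank.
The known cells in row 6 total 81, leaving 108 − 81 = 27 for the blank.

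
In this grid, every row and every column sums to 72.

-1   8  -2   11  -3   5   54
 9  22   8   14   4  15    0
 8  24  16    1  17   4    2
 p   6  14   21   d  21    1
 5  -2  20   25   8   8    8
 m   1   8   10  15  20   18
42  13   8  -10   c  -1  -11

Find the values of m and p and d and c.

m = 0, p = 9, d = 0, c = 31

Row 7 has 42 + 13 + 8 − 10 − 1 − 11 = 41; the blank must be 72 − 41 = 31.
Row 6 has 1 + 8 + 10 + 15 + 20 + 18 = 72; the blank must be 72 − 72 = 0.
Column 5 has -3 + 4 + 17 + 8 + 15 + 31 = 72; the blank must be 72 − 72 = 0.
Row 4 has 6 + 14 + 21 + 0 + 21 + 1 = 63; the blank must be 72 − 63 = 9.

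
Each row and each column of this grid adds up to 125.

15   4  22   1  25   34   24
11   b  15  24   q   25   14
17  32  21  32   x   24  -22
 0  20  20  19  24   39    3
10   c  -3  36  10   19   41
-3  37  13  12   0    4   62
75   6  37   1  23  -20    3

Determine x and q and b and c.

Row 3: 17 + 32 + 21 + 32 + 24 − 22 = 104, so its missing entry is 125 − 104 = 21.
Row 5: 10 − 3 + 36 + 10 + 19 + 41 = 113, so its missing entry is 125 − 113 = 12.
Column 2: 4 + 32 + 20 + 12 + 37 + 6 = 111, so its missing entry is 125 − 111 = 14.
Row 2: 11 + 14 + 15 + 24 + 25 + 14 = 103, so its missing entry is 125 − 103 = 22.

x = 21, q = 22, b = 14, c = 12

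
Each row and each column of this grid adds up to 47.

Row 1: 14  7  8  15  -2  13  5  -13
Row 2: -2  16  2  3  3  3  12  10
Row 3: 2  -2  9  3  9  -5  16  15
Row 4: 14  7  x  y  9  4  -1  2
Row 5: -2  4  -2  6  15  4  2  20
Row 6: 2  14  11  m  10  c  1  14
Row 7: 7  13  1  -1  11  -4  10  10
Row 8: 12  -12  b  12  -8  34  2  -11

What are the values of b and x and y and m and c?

b = 18, x = 0, y = 12, m = -3, c = -2

The known cells in column 6 total 49, leaving 47 − 49 = -2 for the blank.
The known cells in row 8 total 29, leaving 47 − 29 = 18 for the blank.
The known cells in row 6 total 50, leaving 47 − 50 = -3 for the blank.
The known cells in column 4 total 35, leaving 47 − 35 = 12 for the blank.
The known cells in row 4 total 47, leaving 47 − 47 = 0 for the blank.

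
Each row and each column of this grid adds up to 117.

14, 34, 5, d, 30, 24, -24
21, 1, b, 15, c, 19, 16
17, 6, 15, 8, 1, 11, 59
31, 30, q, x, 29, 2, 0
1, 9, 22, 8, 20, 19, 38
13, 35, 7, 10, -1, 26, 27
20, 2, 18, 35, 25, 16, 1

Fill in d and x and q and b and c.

The known cells in row 1 total 83, leaving 117 − 83 = 34 for the blank.
The known cells in column 5 total 104, leaving 117 − 104 = 13 for the blank.
The known cells in row 2 total 85, leaving 117 − 85 = 32 for the blank.
The known cells in column 4 total 110, leaving 117 − 110 = 7 for the blank.
The known cells in row 4 total 99, leaving 117 − 99 = 18 for the blank.

d = 34, x = 7, q = 18, b = 32, c = 13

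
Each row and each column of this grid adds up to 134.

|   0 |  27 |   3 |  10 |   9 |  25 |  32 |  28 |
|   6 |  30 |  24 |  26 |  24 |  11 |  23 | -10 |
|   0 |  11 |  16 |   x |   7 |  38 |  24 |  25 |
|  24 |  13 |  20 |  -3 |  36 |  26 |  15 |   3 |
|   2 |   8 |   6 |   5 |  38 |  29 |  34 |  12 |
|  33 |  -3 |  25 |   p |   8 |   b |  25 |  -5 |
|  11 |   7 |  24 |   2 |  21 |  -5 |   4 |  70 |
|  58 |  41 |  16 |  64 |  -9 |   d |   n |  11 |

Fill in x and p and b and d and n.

x = 13, p = 17, b = 34, d = -24, n = -23

Row 3: 0 + 11 + 16 + 7 + 38 + 24 + 25 = 121, so its missing entry is 134 − 121 = 13.
Column 7: 32 + 23 + 24 + 15 + 34 + 25 + 4 = 157, so its missing entry is 134 − 157 = -23.
Column 4: 10 + 26 + 13 − 3 + 5 + 2 + 64 = 117, so its missing entry is 134 − 117 = 17.
Row 6: 33 − 3 + 25 + 17 + 8 + 25 − 5 = 100, so its missing entry is 134 − 100 = 34.
Row 8: 58 + 41 + 16 + 64 − 9 − 23 + 11 = 158, so its missing entry is 134 − 158 = -24.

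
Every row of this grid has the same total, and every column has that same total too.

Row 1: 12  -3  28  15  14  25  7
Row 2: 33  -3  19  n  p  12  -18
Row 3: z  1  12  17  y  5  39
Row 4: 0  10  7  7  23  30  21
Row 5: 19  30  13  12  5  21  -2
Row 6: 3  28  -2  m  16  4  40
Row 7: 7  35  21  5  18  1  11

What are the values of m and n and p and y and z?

Rows 1 and 4 both sum to 98, so that's the common total.
The known cells in column 1 total 74, leaving 98 − 74 = 24 for the blank.
The known cells in row 3 total 98, leaving 98 − 98 = 0 for the blank.
The known cells in column 5 total 76, leaving 98 − 76 = 22 for the blank.
The known cells in row 6 total 89, leaving 98 − 89 = 9 for the blank.
The known cells in row 2 total 65, leaving 98 − 65 = 33 for the blank.

m = 9, n = 33, p = 22, y = 0, z = 24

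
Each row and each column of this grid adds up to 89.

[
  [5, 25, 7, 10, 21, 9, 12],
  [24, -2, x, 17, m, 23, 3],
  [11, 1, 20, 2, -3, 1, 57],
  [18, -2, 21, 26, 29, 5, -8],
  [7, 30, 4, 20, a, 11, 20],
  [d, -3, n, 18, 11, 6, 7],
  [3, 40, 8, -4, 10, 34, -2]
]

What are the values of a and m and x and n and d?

a = -3, m = 24, x = 0, n = 29, d = 21

Row 5 has 7 + 30 + 4 + 20 + 11 + 20 = 92; the blank must be 89 − 92 = -3.
Column 5 has 21 − 3 + 29 − 3 + 11 + 10 = 65; the blank must be 89 − 65 = 24.
Row 2 has 24 − 2 + 17 + 24 + 23 + 3 = 89; the blank must be 89 − 89 = 0.
Column 1 has 5 + 24 + 11 + 18 + 7 + 3 = 68; the blank must be 89 − 68 = 21.
Row 6 has 21 − 3 + 18 + 11 + 6 + 7 = 60; the blank must be 89 − 60 = 29.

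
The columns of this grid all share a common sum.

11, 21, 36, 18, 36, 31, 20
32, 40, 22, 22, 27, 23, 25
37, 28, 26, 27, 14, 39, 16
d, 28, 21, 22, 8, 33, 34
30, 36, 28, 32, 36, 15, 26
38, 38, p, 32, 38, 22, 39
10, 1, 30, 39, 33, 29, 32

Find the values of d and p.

d = 34, p = 29

The complete columns each total 192.
Column 1 is missing 192 − 158 = 34 (since 11 + 32 + 37 + 30 + 38 + 10 = 158).
Column 3 is missing 192 − 163 = 29 (since 36 + 22 + 26 + 21 + 28 + 30 = 163).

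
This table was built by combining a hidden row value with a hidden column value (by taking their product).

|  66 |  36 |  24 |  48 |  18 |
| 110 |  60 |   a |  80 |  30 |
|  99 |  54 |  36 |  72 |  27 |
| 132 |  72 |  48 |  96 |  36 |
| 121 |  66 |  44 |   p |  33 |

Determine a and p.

a = 40, p = 88

Each row is a constant multiple of every other row — this is a multiplication table with the headers hidden.
Row 2 is 110/66 = 5/3 times row 1, so its entry in column 3 is 24 × 5/3 = 40.
Row 5 is 121/66 = 11/6 times row 1, so its entry in column 4 is 48 × 11/6 = 88.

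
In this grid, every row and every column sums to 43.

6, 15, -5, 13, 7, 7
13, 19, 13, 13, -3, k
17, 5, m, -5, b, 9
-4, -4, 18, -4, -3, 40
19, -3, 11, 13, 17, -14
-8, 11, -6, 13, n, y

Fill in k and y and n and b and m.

k = -12, y = 13, n = 20, b = 5, m = 12

Row 2 has 13 + 19 + 13 + 13 − 3 = 55; the blank must be 43 − 55 = -12.
Column 6 has 7 − 12 + 9 + 40 − 14 = 30; the blank must be 43 − 30 = 13.
Row 6 has -8 + 11 − 6 + 13 + 13 = 23; the blank must be 43 − 23 = 20.
Column 5 has 7 − 3 − 3 + 17 + 20 = 38; the blank must be 43 − 38 = 5.
Row 3 has 17 + 5 − 5 + 5 + 9 = 31; the blank must be 43 − 31 = 12.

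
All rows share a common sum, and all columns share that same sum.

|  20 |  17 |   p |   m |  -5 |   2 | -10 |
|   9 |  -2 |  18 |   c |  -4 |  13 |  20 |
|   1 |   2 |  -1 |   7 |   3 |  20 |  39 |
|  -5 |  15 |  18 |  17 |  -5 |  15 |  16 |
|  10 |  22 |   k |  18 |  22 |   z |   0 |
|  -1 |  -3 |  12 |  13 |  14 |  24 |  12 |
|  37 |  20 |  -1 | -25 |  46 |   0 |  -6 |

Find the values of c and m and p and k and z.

Rows 3 and 4 both sum to 71, so that's the common total.
Column 6 has 2 + 13 + 20 + 15 + 24 + 0 = 74; the blank must be 71 − 74 = -3.
Row 5 has 10 + 22 + 18 + 22 − 3 + 0 = 69; the blank must be 71 − 69 = 2.
Column 3 has 18 − 1 + 18 + 2 + 12 − 1 = 48; the blank must be 71 − 48 = 23.
Row 1 has 20 + 17 + 23 − 5 + 2 − 10 = 47; the blank must be 71 − 47 = 24.
Row 2 has 9 − 2 + 18 − 4 + 13 + 20 = 54; the blank must be 71 − 54 = 17.

c = 17, m = 24, p = 23, k = 2, z = -3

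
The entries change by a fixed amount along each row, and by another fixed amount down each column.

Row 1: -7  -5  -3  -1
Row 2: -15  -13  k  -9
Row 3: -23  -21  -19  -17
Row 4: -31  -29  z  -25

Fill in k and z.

k = -11, z = -27

Along each row the entries change by 2 per step; down each column they change by -8.
Row 2: from -15 at column 1, stepping by 2 to column 3 gives -11.
Row 4: from -31 at column 1, stepping by 2 to column 3 gives -27.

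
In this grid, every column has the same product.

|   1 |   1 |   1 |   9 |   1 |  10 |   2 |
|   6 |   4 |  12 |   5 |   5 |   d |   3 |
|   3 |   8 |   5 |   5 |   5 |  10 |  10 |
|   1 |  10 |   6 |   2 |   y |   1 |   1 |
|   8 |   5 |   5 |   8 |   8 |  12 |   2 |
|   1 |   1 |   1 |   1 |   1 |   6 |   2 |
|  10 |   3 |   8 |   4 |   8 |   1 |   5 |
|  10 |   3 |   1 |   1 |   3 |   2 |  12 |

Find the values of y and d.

Columns 2 and 7 each multiply to 14400, so every column has product 14400.
Column 5: 1×5×5×8×1×8×3 = 4800, so the missing entry is 14400 ÷ 4800 = 3.
Column 6: 10×10×1×12×6×1×2 = 14400, so the missing entry is 14400 ÷ 14400 = 1.

y = 3, d = 1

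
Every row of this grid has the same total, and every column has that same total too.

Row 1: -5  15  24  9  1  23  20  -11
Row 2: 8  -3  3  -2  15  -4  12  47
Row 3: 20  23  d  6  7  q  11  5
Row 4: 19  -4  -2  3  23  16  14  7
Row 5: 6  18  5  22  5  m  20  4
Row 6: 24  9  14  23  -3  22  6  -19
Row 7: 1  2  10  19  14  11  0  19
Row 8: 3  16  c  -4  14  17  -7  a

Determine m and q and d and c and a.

Rows 1 and 2 both sum to 76, so that's the common total.
The known cells in column 8 total 52, leaving 76 − 52 = 24 for the blank.
The known cells in row 5 total 80, leaving 76 − 80 = -4 for the blank.
The known cells in row 8 total 63, leaving 76 − 63 = 13 for the blank.
The known cells in column 3 total 67, leaving 76 − 67 = 9 for the blank.
The known cells in row 3 total 81, leaving 76 − 81 = -5 for the blank.

m = -4, q = -5, d = 9, c = 13, a = 24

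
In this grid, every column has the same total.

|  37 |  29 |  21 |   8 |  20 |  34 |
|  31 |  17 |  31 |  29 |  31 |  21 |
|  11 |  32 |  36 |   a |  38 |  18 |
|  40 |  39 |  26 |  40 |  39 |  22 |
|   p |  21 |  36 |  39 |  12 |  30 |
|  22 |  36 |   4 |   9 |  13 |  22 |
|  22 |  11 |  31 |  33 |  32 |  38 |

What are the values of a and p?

Column 5 sums to 185 and so does column 6; that's the common total.
In column 4 the known cells total 158, leaving 185 − 158 = 27.
In column 1 the known cells total 163, leaving 185 − 163 = 22.

a = 27, p = 22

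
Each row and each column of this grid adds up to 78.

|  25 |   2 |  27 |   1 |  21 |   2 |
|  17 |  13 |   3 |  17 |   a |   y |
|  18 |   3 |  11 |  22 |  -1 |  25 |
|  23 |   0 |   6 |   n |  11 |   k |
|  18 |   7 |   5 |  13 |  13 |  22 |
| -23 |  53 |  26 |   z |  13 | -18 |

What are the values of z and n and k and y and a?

Column 5 has 21 − 1 + 11 + 13 + 13 = 57; the blank must be 78 − 57 = 21.
Row 2 has 17 + 13 + 3 + 17 + 21 = 71; the blank must be 78 − 71 = 7.
Row 6 has -23 + 53 + 26 + 13 − 18 = 51; the blank must be 78 − 51 = 27.
Column 4 has 1 + 17 + 22 + 13 + 27 = 80; the blank must be 78 − 80 = -2.
Row 4 has 23 + 0 + 6 − 2 + 11 = 38; the blank must be 78 − 38 = 40.

z = 27, n = -2, k = 40, y = 7, a = 21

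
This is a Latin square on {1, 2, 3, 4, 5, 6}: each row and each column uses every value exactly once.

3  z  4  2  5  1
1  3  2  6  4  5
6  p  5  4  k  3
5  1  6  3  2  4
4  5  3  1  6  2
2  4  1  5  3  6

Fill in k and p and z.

k = 1, p = 2, z = 6

Cell (1,2): row 1 already has {1, 2, 3, 4, 5} → 6.
Cell (3,5): column 5 already has {2, 3, 4, 5, 6} → 1.
For row 3, column 2: row 3 already has {1, 3, 4, 5, 6}; that leaves 2.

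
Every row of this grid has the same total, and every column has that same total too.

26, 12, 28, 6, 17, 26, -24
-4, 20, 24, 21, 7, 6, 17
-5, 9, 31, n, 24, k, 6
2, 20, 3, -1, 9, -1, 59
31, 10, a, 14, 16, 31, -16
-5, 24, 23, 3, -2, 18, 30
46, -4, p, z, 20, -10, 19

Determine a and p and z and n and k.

Rows 1 and 2 both sum to 91, so that's the common total.
Row 5: 31 + 10 + 14 + 16 + 31 − 16 = 86, so its missing entry is 91 − 86 = 5.
Column 3: 28 + 24 + 31 + 3 + 5 + 23 = 114, so its missing entry is 91 − 114 = -23.
Column 6: 26 + 6 − 1 + 31 + 18 − 10 = 70, so its missing entry is 91 − 70 = 21.
Row 3: -5 + 9 + 31 + 24 + 21 + 6 = 86, so its missing entry is 91 − 86 = 5.
Row 7: 46 − 4 − 23 + 20 − 10 + 19 = 48, so its missing entry is 91 − 48 = 43.

a = 5, p = -23, z = 43, n = 5, k = 21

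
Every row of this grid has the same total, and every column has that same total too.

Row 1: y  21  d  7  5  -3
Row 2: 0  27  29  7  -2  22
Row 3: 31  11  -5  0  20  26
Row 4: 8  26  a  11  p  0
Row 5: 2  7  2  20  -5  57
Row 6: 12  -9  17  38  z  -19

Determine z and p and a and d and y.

Rows 2 and 3 both sum to 83, so that's the common total.
Column 1: 0 + 31 + 8 + 2 + 12 = 53, so its missing entry is 83 − 53 = 30.
Row 6: 12 − 9 + 17 + 38 − 19 = 39, so its missing entry is 83 − 39 = 44.
Column 5: 5 − 2 + 20 − 5 + 44 = 62, so its missing entry is 83 − 62 = 21.
Row 1: 30 + 21 + 7 + 5 − 3 = 60, so its missing entry is 83 − 60 = 23.
Row 4: 8 + 26 + 11 + 21 + 0 = 66, so its missing entry is 83 − 66 = 17.

z = 44, p = 21, a = 17, d = 23, y = 30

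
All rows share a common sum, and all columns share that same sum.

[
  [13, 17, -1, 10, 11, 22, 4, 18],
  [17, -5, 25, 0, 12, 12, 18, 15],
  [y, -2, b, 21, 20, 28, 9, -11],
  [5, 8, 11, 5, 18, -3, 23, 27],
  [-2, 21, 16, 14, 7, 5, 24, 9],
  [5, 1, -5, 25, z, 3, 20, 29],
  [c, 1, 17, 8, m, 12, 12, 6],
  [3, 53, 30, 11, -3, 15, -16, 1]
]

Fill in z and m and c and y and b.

z = 16, m = 13, c = 25, y = 28, b = 1

Rows 1 and 2 both sum to 94, so that's the common total.
Row 6: 5 + 1 − 5 + 25 + 3 + 20 + 29 = 78, so its missing entry is 94 − 78 = 16.
Column 5: 11 + 12 + 20 + 18 + 7 + 16 − 3 = 81, so its missing entry is 94 − 81 = 13.
Row 7: 1 + 17 + 8 + 13 + 12 + 12 + 6 = 69, so its missing entry is 94 − 69 = 25.
Column 1: 13 + 17 + 5 − 2 + 5 + 25 + 3 = 66, so its missing entry is 94 − 66 = 28.
Row 3: 28 − 2 + 21 + 20 + 28 + 9 − 11 = 93, so its missing entry is 94 − 93 = 1.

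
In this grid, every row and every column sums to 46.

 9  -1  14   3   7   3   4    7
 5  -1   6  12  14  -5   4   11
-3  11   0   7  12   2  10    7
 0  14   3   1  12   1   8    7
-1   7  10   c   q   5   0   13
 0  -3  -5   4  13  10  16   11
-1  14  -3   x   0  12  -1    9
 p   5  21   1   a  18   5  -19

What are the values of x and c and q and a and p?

x = 16, c = 2, q = 10, a = -22, p = 37

Column 1: 9 + 5 − 3 + 0 − 1 + 0 − 1 = 9, so its missing entry is 46 − 9 = 37.
Row 8: 37 + 5 + 21 + 1 + 18 + 5 − 19 = 68, so its missing entry is 46 − 68 = -22.
Column 5: 7 + 14 + 12 + 12 + 13 + 0 − 22 = 36, so its missing entry is 46 − 36 = 10.
Row 5: -1 + 7 + 10 + 10 + 5 + 0 + 13 = 44, so its missing entry is 46 − 44 = 2.
Row 7: -1 + 14 − 3 + 0 + 12 − 1 + 9 = 30, so its missing entry is 46 − 30 = 16.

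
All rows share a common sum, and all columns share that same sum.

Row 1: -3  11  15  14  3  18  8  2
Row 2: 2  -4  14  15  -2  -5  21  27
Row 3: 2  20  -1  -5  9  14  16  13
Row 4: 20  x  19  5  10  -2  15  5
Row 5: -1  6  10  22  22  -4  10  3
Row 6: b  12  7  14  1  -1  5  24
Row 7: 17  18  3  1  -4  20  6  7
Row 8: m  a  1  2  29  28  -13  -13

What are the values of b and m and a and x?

b = 6, m = 25, a = 9, x = -4

Rows 1 and 2 both sum to 68, so that's the common total.
Row 4: 20 + 19 + 5 + 10 − 2 + 15 + 5 = 72, so its missing entry is 68 − 72 = -4.
Row 6: 12 + 7 + 14 + 1 − 1 + 5 + 24 = 62, so its missing entry is 68 − 62 = 6.
Column 1: -3 + 2 + 2 + 20 − 1 + 6 + 17 = 43, so its missing entry is 68 − 43 = 25.
Row 8: 25 + 1 + 2 + 29 + 28 − 13 − 13 = 59, so its missing entry is 68 − 59 = 9.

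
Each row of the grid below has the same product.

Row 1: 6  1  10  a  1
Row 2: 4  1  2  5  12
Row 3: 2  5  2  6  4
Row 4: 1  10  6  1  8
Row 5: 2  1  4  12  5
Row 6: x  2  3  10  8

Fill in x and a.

Rows 3 and 4 each multiply to 480, so every row has product 480.
Row 6: 2×3×10×8 = 480, so the missing entry is 480 ÷ 480 = 1.
Row 1: 6×1×10×1 = 60, so the missing entry is 480 ÷ 60 = 8.

x = 1, a = 8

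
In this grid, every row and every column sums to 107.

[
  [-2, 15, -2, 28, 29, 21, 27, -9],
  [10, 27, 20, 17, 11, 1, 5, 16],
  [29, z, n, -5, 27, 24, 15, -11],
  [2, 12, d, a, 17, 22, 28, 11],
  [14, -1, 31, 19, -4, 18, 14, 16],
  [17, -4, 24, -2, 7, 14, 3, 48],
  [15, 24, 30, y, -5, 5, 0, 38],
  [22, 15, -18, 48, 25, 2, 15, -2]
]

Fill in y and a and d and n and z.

y = 0, a = 2, d = 13, n = 9, z = 19

Column 2: 15 + 27 + 12 − 1 − 4 + 24 + 15 = 88, so its missing entry is 107 − 88 = 19.
Row 3: 29 + 19 − 5 + 27 + 24 + 15 − 11 = 98, so its missing entry is 107 − 98 = 9.
Column 3: -2 + 20 + 9 + 31 + 24 + 30 − 18 = 94, so its missing entry is 107 − 94 = 13.
Row 4: 2 + 12 + 13 + 17 + 22 + 28 + 11 = 105, so its missing entry is 107 − 105 = 2.
Row 7: 15 + 24 + 30 − 5 + 5 + 0 + 38 = 107, so its missing entry is 107 − 107 = 0.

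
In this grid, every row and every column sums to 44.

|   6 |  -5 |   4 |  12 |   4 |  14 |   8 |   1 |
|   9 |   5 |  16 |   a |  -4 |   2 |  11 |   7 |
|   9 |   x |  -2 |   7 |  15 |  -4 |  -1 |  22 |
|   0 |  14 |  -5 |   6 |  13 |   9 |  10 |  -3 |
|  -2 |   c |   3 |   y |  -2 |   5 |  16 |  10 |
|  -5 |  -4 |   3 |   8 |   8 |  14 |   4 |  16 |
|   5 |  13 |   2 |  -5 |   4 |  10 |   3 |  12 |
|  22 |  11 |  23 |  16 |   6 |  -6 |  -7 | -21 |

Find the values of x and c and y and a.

x = -2, c = 12, y = 2, a = -2

Row 2 has 9 + 5 + 16 − 4 + 2 + 11 + 7 = 46; the blank must be 44 − 46 = -2.
Row 3 has 9 − 2 + 7 + 15 − 4 − 1 + 22 = 46; the blank must be 44 − 46 = -2.
Column 2 has -5 + 5 − 2 + 14 − 4 + 13 + 11 = 32; the blank must be 44 − 32 = 12.
Row 5 has -2 + 12 + 3 − 2 + 5 + 16 + 10 = 42; the blank must be 44 − 42 = 2.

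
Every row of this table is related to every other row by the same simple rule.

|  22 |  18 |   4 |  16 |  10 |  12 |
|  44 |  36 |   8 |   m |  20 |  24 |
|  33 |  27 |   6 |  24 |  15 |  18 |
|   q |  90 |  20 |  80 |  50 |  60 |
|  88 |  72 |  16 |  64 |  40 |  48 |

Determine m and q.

m = 32, q = 110

Each row is a constant multiple of every other row — this is a multiplication table with the headers hidden.
Row 2 is 36/18 = 2/1 times row 1, so its entry in column 4 is 16 × 2/1 = 32.
Row 4 is 90/18 = 5/1 times row 1, so its entry in column 1 is 22 × 5/1 = 110.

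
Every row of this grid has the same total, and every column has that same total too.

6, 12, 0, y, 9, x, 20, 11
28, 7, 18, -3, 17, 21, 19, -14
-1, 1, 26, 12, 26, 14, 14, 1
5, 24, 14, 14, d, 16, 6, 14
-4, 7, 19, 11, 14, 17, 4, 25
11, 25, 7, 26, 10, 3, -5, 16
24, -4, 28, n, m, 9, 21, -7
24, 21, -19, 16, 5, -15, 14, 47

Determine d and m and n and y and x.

d = 0, m = 12, n = 10, y = 7, x = 28

Rows 2 and 3 both sum to 93, so that's the common total.
Row 4 has 5 + 24 + 14 + 14 + 16 + 6 + 14 = 93; the blank must be 93 − 93 = 0.
Column 5 has 9 + 17 + 26 + 0 + 14 + 10 + 5 = 81; the blank must be 93 − 81 = 12.
Column 6 has 21 + 14 + 16 + 17 + 3 + 9 − 15 = 65; the blank must be 93 − 65 = 28.
Row 1 has 6 + 12 + 0 + 9 + 28 + 20 + 11 = 86; the blank must be 93 − 86 = 7.
Row 7 has 24 − 4 + 28 + 12 + 9 + 21 − 7 = 83; the blank must be 93 − 83 = 10.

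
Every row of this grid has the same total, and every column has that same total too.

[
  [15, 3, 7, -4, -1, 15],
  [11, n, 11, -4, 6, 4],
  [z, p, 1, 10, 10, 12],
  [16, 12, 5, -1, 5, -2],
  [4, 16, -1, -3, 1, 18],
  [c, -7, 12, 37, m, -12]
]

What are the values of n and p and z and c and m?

Rows 1 and 4 both sum to 35, so that's the common total.
The known cells in row 2 total 28, leaving 35 − 28 = 7 for the blank.
The known cells in column 2 total 31, leaving 35 − 31 = 4 for the blank.
The known cells in column 5 total 21, leaving 35 − 21 = 14 for the blank.
The known cells in row 3 total 37, leaving 35 − 37 = -2 for the blank.
The known cells in row 6 total 44, leaving 35 − 44 = -9 for the blank.

n = 7, p = 4, z = -2, c = -9, m = 14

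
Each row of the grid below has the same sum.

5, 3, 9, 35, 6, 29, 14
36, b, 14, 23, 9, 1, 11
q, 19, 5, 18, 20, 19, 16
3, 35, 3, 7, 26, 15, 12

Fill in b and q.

Rows 1 and 4 both add up to 101, so every row sums to 101.
Row 2: 36 + 14 + 23 + 9 + 1 + 11 = 94, so the missing entry is 101 − 94 = 7.
Row 3: 19 + 5 + 18 + 20 + 19 + 16 = 97, so the missing entry is 101 − 97 = 4.

b = 7, q = 4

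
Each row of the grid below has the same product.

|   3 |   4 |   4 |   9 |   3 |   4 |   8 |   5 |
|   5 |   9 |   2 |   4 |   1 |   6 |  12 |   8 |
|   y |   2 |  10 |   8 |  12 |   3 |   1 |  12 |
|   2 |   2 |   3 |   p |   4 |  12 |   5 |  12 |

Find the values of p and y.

Rows 1 and 2 each multiply to 207360, so every row has product 207360.
Row 4: 2×2×3×4×12×5×12 = 34560, so the missing entry is 207360 ÷ 34560 = 6.
Row 3: 2×10×8×12×3×1×12 = 69120, so the missing entry is 207360 ÷ 69120 = 3.

p = 6, y = 3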